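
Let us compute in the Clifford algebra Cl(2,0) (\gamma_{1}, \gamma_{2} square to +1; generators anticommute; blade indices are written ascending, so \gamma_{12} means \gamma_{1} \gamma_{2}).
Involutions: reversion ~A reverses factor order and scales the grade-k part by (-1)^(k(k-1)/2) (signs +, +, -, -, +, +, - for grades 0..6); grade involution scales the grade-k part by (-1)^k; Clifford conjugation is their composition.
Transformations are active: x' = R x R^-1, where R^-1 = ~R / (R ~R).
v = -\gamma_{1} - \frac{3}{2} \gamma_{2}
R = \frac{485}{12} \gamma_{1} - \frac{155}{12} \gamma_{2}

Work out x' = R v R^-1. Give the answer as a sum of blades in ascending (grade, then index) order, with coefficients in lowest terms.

~R = \frac{485}{12} \gamma_{1} - \frac{155}{12} \gamma_{2}, and R ~R = \frac{129625}{72}, so R^-1 = ~R / (\frac{129625}{72}).
R v = -\frac{505}{24} - \frac{1765}{24} \gamma_{12}
Answer: \frac{573}{10370} \gamma_{1} + \frac{9343}{5185} \gamma_{2}


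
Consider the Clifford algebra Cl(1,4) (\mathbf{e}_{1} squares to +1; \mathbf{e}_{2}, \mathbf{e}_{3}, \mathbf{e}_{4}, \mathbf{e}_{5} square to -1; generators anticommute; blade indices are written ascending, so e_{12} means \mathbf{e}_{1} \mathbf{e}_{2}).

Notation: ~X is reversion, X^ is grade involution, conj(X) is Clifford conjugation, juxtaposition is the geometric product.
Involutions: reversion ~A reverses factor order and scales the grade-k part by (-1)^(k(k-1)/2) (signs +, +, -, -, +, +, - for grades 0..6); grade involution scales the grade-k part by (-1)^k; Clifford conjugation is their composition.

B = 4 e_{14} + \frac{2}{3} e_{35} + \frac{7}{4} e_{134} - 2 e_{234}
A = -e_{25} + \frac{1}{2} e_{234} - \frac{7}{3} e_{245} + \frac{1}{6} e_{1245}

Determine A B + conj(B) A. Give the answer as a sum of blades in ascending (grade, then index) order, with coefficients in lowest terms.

first term: -1 + \frac{7}{8} e_{12} - \frac{2}{3} e_{23} - \frac{2}{3} e_{25} - \frac{14}{3} e_{35} + 2 e_{123} + \frac{28}{3} e_{125} + \frac{1}{3} e_{135} + \frac{14}{9} e_{234} - \frac{7}{24} e_{235} + \frac{1}{3} e_{245} + 2 e_{345} - \frac{1}{9} e_{1234} + \frac{49}{12} e_{1235} + 4 e_{1245} - \frac{7}{4} e_{12345}
second term: -1 - \frac{7}{8} e_{12} - \frac{2}{3} e_{23} + \frac{2}{3} e_{25} + \frac{14}{3} e_{35} + 2 e_{123} + \frac{28}{3} e_{125} + \frac{1}{3} e_{135} + \frac{14}{9} e_{234} - \frac{7}{24} e_{235} + \frac{1}{3} e_{245} - 2 e_{345} - \frac{1}{9} e_{1234} + \frac{49}{12} e_{1235} - 4 e_{1245} - \frac{7}{4} e_{12345}
Answer: -2 - \frac{4}{3} e_{23} + 4 e_{123} + \frac{56}{3} e_{125} + \frac{2}{3} e_{135} + \frac{28}{9} e_{234} - \frac{7}{12} e_{235} + \frac{2}{3} e_{245} - \frac{2}{9} e_{1234} + \frac{49}{6} e_{1235} - \frac{7}{2} e_{12345}


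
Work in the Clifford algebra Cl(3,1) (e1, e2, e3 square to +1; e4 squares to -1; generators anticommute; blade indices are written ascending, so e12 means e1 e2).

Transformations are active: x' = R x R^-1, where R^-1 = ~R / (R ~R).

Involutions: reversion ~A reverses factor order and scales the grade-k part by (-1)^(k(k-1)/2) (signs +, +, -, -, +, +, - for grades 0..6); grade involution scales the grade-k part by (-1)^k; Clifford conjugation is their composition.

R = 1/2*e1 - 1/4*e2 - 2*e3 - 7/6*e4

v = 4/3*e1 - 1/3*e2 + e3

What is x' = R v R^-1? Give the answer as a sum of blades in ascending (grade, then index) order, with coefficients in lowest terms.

~R = 1/2*e1 - 1/4*e2 - 2*e3 - 7/6*e4, and R ~R = 425/144, so R^-1 = ~R / (425/144).
R v = -5/4 + 1/6*e12 + 19/6*e13 + 14/9*e14 - 11/12*e23 - 7/18*e24 + 7/6*e34
Answer: -448/255*e1 + 139/255*e2 + 59/85*e3 + 84/85*e4


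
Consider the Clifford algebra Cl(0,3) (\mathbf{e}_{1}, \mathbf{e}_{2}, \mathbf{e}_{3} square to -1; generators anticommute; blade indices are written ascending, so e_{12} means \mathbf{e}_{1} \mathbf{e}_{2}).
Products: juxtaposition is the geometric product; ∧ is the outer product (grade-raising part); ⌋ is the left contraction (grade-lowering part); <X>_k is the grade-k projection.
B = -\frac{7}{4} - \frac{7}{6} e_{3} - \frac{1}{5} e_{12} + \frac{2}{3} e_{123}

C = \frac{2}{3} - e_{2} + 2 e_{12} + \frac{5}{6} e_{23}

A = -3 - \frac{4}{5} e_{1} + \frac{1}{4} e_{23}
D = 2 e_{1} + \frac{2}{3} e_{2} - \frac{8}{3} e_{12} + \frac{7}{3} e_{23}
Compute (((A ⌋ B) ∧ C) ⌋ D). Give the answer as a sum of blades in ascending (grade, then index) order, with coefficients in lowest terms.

step 1: \frac{21}{4} - \frac{1}{6} e_{1} - \frac{4}{25} e_{2} + \frac{7}{2} e_{3} + \frac{3}{5} e_{12} + \frac{8}{15} e_{23} - 2 e_{123}
step 2: \frac{7}{2} - \frac{1}{9} e_{1} - \frac{1607}{300} e_{2} + \frac{7}{3} e_{3} + \frac{166}{15} e_{12} + \frac{2963}{360} e_{23} + \frac{199}{36} e_{123}
step 3: \frac{76139}{5400} + \frac{4789}{225} e_{1} + \frac{202}{27} e_{2} + \frac{11249}{900} e_{3} - \frac{28}{3} e_{12} + \frac{49}{6} e_{23}
Answer: \frac{76139}{5400} + \frac{4789}{225} e_{1} + \frac{202}{27} e_{2} + \frac{11249}{900} e_{3} - \frac{28}{3} e_{12} + \frac{49}{6} e_{23}


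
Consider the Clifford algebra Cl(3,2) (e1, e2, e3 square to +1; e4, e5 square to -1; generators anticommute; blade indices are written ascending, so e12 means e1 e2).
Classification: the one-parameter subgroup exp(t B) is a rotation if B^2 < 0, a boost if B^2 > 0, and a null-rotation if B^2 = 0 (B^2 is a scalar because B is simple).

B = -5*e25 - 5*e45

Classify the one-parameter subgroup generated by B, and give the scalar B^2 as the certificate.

B^2 term by term: the squares give (-5)^2*(e25)^2 + (-5)^2*(e45)^2 = 25*(+1) + 25*(-1) = 0 (each basis 2-blade squares to minus the product of its generators' squares); cross terms between blades sharing an index anticommute and cancel. So B^2 = 0.
Answer: null-rotation, certificate B^2 = 0. One invariant decides it: the square 0 survives every conjugation, and its sign is exactly the classification.


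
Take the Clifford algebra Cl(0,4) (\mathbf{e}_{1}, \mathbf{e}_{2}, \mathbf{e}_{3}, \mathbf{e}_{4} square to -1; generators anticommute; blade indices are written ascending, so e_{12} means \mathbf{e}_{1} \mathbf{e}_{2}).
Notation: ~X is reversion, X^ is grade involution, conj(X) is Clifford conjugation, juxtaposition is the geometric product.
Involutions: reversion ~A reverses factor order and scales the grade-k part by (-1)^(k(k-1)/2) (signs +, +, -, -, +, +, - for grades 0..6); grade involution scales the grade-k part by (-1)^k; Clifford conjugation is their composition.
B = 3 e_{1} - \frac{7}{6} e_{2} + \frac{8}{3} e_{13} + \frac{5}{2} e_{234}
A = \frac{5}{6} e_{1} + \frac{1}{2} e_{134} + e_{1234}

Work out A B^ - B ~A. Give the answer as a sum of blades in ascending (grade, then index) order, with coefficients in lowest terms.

first term: \frac{5}{2} - \frac{5}{2} e_{1} - \frac{20}{9} e_{3} - \frac{4}{3} e_{4} + \frac{20}{9} e_{12} + \frac{8}{3} e_{24} + \frac{3}{2} e_{34} - \frac{7}{6} e_{134} - 3 e_{234} - \frac{3}{2} e_{1234}
second term: -\frac{5}{2} - \frac{5}{2} e_{1} + \frac{20}{9} e_{3} + \frac{4}{3} e_{4} - \frac{5}{18} e_{12} + \frac{8}{3} e_{24} + \frac{3}{2} e_{34} - \frac{7}{6} e_{134} - 3 e_{234} - \frac{8}{3} e_{1234}
Answer: 5 - \frac{40}{9} e_{3} - \frac{8}{3} e_{4} + \frac{5}{2} e_{12} + \frac{7}{6} e_{1234}


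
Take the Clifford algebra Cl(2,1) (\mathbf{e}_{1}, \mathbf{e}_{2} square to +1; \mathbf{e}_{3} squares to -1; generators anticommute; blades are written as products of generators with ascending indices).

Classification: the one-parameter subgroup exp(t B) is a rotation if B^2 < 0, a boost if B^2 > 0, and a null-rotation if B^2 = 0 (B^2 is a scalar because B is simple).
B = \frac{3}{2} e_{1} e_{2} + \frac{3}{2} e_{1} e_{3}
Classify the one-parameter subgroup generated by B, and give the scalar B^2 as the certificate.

B^2 term by term: the squares give (\frac{3}{2})^2*(e_{1} e_{2})^2 + (\frac{3}{2})^2*(e_{1} e_{3})^2 = \frac{9}{4}*(-1) + \frac{9}{4}*(+1) = 0 (each basis 2-blade squares to minus the product of its generators' squares); cross terms between blades sharing an index anticommute and cancel. So B^2 = 0.
Answer: null-rotation, certificate B^2 = 0. Because 0 is invariant under every versor sandwich, the classification follows from its sign alone.


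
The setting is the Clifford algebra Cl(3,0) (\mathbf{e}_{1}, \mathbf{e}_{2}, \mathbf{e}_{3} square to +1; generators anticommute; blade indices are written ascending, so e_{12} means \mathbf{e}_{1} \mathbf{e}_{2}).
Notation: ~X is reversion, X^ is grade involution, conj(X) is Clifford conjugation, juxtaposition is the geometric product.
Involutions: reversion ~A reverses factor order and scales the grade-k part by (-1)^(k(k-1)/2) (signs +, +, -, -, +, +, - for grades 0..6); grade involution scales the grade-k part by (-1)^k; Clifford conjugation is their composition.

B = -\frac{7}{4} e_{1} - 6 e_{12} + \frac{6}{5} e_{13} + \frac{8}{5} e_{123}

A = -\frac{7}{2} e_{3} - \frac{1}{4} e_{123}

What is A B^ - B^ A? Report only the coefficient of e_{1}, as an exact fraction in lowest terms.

first term: -\frac{2}{5} + \frac{21}{5} e_{1} - \frac{3}{10} e_{2} - \frac{3}{2} e_{3} + \frac{28}{5} e_{12} + \frac{49}{8} e_{13} - \frac{7}{16} e_{23} + 21 e_{123}
second term: -\frac{2}{5} - \frac{21}{5} e_{1} - \frac{3}{10} e_{2} - \frac{3}{2} e_{3} + \frac{28}{5} e_{12} - \frac{49}{8} e_{13} - \frac{7}{16} e_{23} + 21 e_{123}
Answer: \frac{42}{5}


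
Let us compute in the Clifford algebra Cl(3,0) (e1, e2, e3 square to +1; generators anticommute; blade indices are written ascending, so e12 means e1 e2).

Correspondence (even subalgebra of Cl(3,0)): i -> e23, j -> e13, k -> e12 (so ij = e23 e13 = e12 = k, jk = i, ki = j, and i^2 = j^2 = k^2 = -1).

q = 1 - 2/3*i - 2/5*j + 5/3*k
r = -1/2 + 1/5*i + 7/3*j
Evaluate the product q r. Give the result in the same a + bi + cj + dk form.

In blades: q = 1 + 5/3*e12 - 2/5*e13 - 2/3*e23, r = -1/2 + 7/3*e13 + 1/5*e23.
Distribute q over r term by term (generator squares from the signature, products reordered to ascending indices): (1)*r = -1/2 + 7/3*e13 + 1/5*e23; (5/3*e12)*r = -5/6*e12 + 1/3*e13 - 35/9*e23; (-2/5*e13)*r = 14/15 + 2/25*e12 + 1/5*e13; (-2/3*e23)*r = 2/15 - 14/9*e12 + 1/3*e23.
Sum: 17/30 - 1039/450*e12 + 43/15*e13 - 151/45*e23; translating back through the correspondence:
Answer: 17/30 - 151/45*i + 43/15*j - 1039/450*k


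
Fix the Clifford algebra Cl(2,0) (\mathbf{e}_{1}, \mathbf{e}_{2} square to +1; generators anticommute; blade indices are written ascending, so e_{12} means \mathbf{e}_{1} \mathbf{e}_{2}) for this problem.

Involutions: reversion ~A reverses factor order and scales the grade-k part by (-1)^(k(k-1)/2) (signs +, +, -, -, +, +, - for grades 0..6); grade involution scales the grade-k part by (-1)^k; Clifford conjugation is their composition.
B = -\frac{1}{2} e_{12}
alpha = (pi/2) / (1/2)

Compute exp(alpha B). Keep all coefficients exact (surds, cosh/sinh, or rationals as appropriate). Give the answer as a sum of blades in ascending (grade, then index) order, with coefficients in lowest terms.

B^2 = (-\frac{1}{2})^2*(e_{12})^2 = \frac{1}{4}*(-1) = -\frac{1}{4} (a basis 2-blade squares to minus the product of its generators' squares).
B^2 = -\frac{1}{4} — the negative square puts this in the circular regime; l = \frac{1}{2}, alpha*l = \frac{\pi}{2}, so exp(alpha B) = cos(\frac{\pi}{2}) + (sin(\frac{\pi}{2})/(\frac{1}{2}))*B = 0 + (2)*B.
Answer: -e_{12}


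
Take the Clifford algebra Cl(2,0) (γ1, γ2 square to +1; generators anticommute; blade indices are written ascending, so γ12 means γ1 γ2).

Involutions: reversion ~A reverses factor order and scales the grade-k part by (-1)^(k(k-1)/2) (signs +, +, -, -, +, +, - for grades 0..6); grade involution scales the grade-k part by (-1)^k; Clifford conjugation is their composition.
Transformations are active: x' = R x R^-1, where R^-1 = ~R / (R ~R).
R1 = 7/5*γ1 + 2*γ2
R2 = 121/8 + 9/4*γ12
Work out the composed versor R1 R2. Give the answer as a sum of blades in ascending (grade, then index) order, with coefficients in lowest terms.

Distribute over the terms of R1 (each basis-blade product reordered to ascending indices, repeated generators contracted through their squares):
(7/5*γ1) R2 = 847/40*γ1 + 63/20*γ2
(2*γ2) R2 = -9/2*γ1 + 121/4*γ2
Summing the partial products and collecting blades:
Answer: 667/40*γ1 + 167/5*γ2


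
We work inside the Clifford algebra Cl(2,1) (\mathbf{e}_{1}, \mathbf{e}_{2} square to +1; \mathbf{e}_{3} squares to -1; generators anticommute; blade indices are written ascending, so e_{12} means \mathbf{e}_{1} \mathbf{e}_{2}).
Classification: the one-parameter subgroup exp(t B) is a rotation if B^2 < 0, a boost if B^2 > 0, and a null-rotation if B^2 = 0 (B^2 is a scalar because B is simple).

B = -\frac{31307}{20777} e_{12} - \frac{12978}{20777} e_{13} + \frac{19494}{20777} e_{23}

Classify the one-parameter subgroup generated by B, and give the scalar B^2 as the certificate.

B^2 term by term: the squares give (-\frac{31307}{20777})^2*(e_{12})^2 + (-\frac{12978}{20777})^2*(e_{13})^2 + (\frac{19494}{20777})^2*(e_{23})^2 = \frac{980128249}{431683729}*(-1) + \frac{168428484}{431683729}*(+1) + \frac{380016036}{431683729}*(+1) = -1 (each basis 2-blade squares to minus the product of its generators' squares); cross terms between blades sharing an index anticommute and cancel. So B^2 = -1.
Answer: rotation, certificate B^2 = -1. Key observation: B^2 = -1 is a conjugation invariant, so its sign decides the class regardless of the surface form of B.


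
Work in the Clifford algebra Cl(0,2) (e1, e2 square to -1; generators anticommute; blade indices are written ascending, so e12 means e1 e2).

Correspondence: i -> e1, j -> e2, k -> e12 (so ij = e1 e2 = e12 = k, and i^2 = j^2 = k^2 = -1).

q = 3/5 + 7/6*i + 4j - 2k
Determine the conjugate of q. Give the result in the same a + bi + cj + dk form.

In blades: q = 3/5 + 7/6*e1 + 4*e2 - 2*e12.
Conjugation here is Clifford conjugation: the scalar is fixed and the grade-1 and grade-2 blades all flip sign, giving 3/5 - 7/6*e1 - 4*e2 + 2*e12; translating back:
Answer: 3/5 - 7/6*i - 4j + 2k


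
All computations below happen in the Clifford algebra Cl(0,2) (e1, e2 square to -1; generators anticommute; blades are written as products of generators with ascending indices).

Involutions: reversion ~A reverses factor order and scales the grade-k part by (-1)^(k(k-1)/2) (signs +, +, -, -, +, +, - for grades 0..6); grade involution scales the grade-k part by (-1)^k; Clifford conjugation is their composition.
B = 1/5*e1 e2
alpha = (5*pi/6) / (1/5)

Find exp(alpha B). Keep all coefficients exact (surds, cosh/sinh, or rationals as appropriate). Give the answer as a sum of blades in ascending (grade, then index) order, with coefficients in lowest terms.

B^2 = (1/5)^2*(e1 e2)^2 = 1/25*(-1) = -1/25 (a basis 2-blade squares to minus the product of its generators' squares).
B^2 = -1/25 — a negative square means the series sums to a rotation: l = 1/5, alpha*l = 5*pi/6, so exp(alpha B) = cos(5*pi/6) + (sin(5*pi/6)/(1/5))*B = -sqrt(3)/2 + (5/2)*B.
Answer: -sqrt(3)/2 + 1/2*e1 e2


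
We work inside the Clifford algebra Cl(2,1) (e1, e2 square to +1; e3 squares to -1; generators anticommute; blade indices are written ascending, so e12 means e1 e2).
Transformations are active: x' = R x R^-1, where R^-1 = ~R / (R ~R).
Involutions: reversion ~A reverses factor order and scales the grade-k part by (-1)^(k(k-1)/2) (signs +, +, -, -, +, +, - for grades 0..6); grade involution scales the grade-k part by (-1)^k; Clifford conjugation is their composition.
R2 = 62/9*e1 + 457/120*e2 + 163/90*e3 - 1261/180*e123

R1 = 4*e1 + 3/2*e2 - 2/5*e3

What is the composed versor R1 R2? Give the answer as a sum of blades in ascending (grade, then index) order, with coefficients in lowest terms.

Distribute over the terms of R1 (each basis-blade product reordered to ascending indices, repeated generators contracted through their squares):
(4*e1) R2 = 248/9 + 457/30*e12 + 326/45*e13 - 1261/45*e23
(3/2*e2) R2 = 457/80 - 31/3*e12 + 1261/120*e13 + 163/60*e23
(-2/5*e3) R2 = 163/225 - 1261/450*e12 + 124/45*e13 + 457/300*e23
Summing the partial products and collecting blades:
Answer: 13597/400 + 472/225*e12 + 2461/120*e13 - 5351/225*e23


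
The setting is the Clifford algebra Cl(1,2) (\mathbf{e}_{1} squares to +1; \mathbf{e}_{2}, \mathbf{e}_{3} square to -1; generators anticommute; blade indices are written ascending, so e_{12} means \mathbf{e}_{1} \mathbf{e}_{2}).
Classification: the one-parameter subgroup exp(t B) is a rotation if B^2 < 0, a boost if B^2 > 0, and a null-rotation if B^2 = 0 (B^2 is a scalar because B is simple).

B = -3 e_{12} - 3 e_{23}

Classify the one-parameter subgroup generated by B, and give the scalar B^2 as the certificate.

B^2 term by term: the squares give (-3)^2*(e_{12})^2 + (-3)^2*(e_{23})^2 = 9*(+1) + 9*(-1) = 0 (each basis 2-blade squares to minus the product of its generators' squares); cross terms between blades sharing an index anticommute and cancel. So B^2 = 0.
Answer: null-rotation, certificate B^2 = 0. B^2 = 0 is basis-independent, so its sign is the whole story.


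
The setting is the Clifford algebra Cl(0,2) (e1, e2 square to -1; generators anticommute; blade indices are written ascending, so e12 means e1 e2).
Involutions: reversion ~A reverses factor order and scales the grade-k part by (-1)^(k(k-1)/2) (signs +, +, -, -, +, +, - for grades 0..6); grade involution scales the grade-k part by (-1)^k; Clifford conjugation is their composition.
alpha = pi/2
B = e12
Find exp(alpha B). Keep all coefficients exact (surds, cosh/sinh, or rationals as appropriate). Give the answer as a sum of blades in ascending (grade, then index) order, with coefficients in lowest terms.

B^2 = (1)^2*(e12)^2 = 1*(-1) = -1 (a basis 2-blade squares to minus the product of its generators' squares).
B^2 = -1 — since the square is negative, the closed form is circular: l = 1, alpha*l = pi/2, so exp(alpha B) = cos(pi/2) + (sin(pi/2)/1)*B = 0 + (1)*B.
Answer: e12


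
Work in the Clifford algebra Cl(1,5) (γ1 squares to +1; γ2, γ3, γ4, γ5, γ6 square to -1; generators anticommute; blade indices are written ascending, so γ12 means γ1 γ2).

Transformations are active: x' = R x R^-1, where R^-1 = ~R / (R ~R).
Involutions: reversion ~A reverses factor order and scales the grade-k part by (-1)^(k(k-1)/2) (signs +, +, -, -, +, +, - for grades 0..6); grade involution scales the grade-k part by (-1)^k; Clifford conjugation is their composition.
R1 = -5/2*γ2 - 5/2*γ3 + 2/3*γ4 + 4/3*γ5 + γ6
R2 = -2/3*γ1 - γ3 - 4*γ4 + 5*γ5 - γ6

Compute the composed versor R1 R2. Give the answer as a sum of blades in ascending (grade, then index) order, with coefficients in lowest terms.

Distribute over the terms of R1 (each basis-blade product reordered to ascending indices, repeated generators contracted through their squares):
(-5/2*γ2) R2 = -5/3*γ12 + 5/2*γ23 + 10*γ24 - 25/2*γ25 + 5/2*γ26
(-5/2*γ3) R2 = -5/2 - 5/3*γ13 + 10*γ34 - 25/2*γ35 + 5/2*γ36
(2/3*γ4) R2 = 8/3 + 4/9*γ14 + 2/3*γ34 + 10/3*γ45 - 2/3*γ46
(4/3*γ5) R2 = -20/3 + 8/9*γ15 + 4/3*γ35 + 16/3*γ45 - 4/3*γ56
(γ6) R2 = 1 + 2/3*γ16 + γ36 + 4*γ46 - 5*γ56
Summing the partial products and collecting blades:
Answer: -11/2 - 5/3*γ12 - 5/3*γ13 + 4/9*γ14 + 8/9*γ15 + 2/3*γ16 + 5/2*γ23 + 10*γ24 - 25/2*γ25 + 5/2*γ26 + 32/3*γ34 - 67/6*γ35 + 7/2*γ36 + 26/3*γ45 + 10/3*γ46 - 19/3*γ56


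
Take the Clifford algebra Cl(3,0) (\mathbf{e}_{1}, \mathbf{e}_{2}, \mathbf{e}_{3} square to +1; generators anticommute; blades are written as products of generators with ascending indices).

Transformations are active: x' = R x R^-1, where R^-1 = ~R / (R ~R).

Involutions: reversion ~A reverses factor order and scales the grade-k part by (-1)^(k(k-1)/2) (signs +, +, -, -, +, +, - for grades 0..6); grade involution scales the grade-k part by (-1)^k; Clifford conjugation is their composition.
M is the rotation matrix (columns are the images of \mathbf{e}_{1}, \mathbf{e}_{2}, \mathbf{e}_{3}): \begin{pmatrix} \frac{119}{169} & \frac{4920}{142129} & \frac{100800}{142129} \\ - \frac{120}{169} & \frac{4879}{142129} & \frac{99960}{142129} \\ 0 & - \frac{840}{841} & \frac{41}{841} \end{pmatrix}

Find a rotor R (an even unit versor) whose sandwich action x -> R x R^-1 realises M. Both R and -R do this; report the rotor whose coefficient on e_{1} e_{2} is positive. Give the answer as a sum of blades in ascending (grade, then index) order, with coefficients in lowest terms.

Method: write R = a + b12*e_{1} e_{2} + b13*e_{1} e_{3} + b23*e_{2} e_{3} with a^2 + b12^2 + b13^2 + b23^2 = 1 (so R^-1 = ~R). Expanding the columns R e_j ~R gives tr M = 4a^2 - 1 and, from the antisymmetric part, M21 - M12 = -4a*b12, M13 - M31 = 4a*b13, M32 - M23 = -4a*b23.
Here tr M = \frac{111887}{142129}, so a^2 = (1 + tr M)/4 = \frac{63504}{142129} and a = ±\frac{252}{377}. Taking a = \frac{252}{377}: M21 - M12 = -\frac{105840}{142129}, M13 - M31 = \frac{100800}{142129}, M32 - M23 = -\frac{241920}{142129}, giving b12 = \frac{105}{377}, b13 = \frac{100}{377}, b23 = \frac{240}{377}, i.e. R = \frac{252}{377} + \frac{105}{377} e_{1} e_{2} + \frac{100}{377} e_{1} e_{3} + \frac{240}{377} e_{2} e_{3}.
Its e_{1} e_{2} coefficient is already positive.
Answer: \frac{252}{377} + \frac{105}{377} e_{1} e_{2} + \frac{100}{377} e_{1} e_{3} + \frac{240}{377} e_{2} e_{3}. Sheet selection: the two-to-one cover makes ±R indistinguishable at the matrix level (trace \frac{111887}{142129}), so uniqueness comes from the required sign on e_{1} e_{2}.


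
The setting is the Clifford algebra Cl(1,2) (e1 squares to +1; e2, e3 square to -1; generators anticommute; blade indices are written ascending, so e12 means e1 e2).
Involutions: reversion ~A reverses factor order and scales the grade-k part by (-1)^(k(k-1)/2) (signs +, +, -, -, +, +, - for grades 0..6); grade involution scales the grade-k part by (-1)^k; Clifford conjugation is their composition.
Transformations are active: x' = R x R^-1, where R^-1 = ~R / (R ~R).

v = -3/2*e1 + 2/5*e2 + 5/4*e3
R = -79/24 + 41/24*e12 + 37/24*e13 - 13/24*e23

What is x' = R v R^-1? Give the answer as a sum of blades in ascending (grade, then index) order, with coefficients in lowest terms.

~R = -79/24 - 41/24*e12 - 37/24*e13 + 13/24*e23, and R ~R = 35/6, so R^-1 = ~R / (35/6).
R v = 1117/480*e1 + 923/480*e2 - 323/160*e3 + 373/160*e123
Answer: -5239/3360*e1 - 3211/2400*e2 - 59/175*e3


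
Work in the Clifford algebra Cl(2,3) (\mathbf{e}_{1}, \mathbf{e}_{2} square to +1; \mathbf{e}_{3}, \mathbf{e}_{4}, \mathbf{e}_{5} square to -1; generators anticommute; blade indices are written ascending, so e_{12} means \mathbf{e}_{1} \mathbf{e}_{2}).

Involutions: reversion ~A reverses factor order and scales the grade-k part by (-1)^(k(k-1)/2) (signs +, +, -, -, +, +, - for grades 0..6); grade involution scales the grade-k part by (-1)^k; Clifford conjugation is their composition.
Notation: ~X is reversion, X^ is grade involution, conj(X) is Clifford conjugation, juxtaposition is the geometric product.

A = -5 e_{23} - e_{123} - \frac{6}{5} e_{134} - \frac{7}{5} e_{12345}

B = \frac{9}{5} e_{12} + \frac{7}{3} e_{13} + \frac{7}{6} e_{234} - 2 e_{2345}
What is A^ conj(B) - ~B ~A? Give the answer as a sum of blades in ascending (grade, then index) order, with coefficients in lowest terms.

first term: \frac{14}{5} e_{1} + \frac{7}{3} e_{2} + \frac{9}{5} e_{3} - \frac{259}{30} e_{4} - \frac{196}{15} e_{12} - 9 e_{13} + \frac{7}{6} e_{14} + \frac{49}{30} e_{15} + 10 e_{45} + \frac{12}{5} e_{125} - 2 e_{145} - \frac{54}{25} e_{234} + \frac{49}{15} e_{245} + \frac{63}{25} e_{345}
second term: -\frac{14}{5} e_{1} + \frac{7}{3} e_{2} + \frac{9}{5} e_{3} - \frac{259}{30} e_{4} - \frac{196}{15} e_{12} - 9 e_{13} + \frac{7}{6} e_{14} + \frac{49}{30} e_{15} - 10 e_{45} + \frac{12}{5} e_{125} - 2 e_{145} + \frac{54}{25} e_{234} - \frac{49}{15} e_{245} - \frac{63}{25} e_{345}
Answer: \frac{28}{5} e_{1} + 20 e_{45} - \frac{108}{25} e_{234} + \frac{98}{15} e_{245} + \frac{126}{25} e_{345}


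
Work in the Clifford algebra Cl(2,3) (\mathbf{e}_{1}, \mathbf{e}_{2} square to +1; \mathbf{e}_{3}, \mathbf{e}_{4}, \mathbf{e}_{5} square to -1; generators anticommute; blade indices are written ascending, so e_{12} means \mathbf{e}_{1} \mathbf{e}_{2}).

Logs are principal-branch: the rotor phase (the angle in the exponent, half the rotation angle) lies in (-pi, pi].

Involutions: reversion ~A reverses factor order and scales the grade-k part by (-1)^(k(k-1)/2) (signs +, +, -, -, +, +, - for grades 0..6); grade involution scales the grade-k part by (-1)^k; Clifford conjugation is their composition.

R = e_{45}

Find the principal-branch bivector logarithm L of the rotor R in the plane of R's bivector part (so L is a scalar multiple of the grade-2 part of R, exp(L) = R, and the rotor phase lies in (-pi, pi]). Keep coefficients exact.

The scalar part of R is 0, which pins the rotor phase on the principal branch; dividing the bivector part by the sine of that phase recovers the unit plane, and L is the phase times that plane.
Concretely: cos(phase) = 0 gives phase = ±\frac{\pi}{2}, and since phase/sin(phase) is even the sign is immaterial: L = (phase/sin(phase)) * <R>_2 = (\frac{\pi}{2}) * <R>_2.
Answer: \frac{\pi}{2} e_{45}


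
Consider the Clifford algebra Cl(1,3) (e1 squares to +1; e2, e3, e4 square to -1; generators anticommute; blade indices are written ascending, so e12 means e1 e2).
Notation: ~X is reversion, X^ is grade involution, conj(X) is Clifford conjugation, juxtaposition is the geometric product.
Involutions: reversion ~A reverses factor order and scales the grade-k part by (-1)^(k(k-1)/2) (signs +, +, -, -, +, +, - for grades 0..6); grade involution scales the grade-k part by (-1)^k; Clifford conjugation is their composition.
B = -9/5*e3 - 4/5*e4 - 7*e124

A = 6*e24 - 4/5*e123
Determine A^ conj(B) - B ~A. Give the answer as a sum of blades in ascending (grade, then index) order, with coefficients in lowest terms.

first term: 42*e1 - 24/5*e2 - 36/25*e12 - 28/5*e34 - 54/5*e234 + 16/25*e1234
second term: -42*e1 + 24/5*e2 + 36/25*e12 + 28/5*e34 - 54/5*e234 + 16/25*e1234
Answer: 84*e1 - 48/5*e2 - 72/25*e12 - 56/5*e34


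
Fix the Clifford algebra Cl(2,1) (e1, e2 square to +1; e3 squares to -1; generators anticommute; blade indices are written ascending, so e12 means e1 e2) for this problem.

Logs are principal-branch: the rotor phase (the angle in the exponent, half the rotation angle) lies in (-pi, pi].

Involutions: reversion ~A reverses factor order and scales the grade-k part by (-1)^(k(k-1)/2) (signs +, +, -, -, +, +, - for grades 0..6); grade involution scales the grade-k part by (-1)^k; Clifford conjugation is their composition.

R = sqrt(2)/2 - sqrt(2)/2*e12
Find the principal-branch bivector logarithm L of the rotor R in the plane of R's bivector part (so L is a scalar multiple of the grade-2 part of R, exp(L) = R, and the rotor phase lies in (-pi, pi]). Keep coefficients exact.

The scalar part of R is sqrt(2)/2, which pins the rotor phase on the principal branch; dividing the bivector part by the sine of that phase recovers the unit plane, and L is the phase times that plane.
Concretely: cos(phase) = sqrt(2)/2 gives phase = ±pi/4, and since phase/sin(phase) is even the sign is immaterial: L = (phase/sin(phase)) * <R>_2 = (sqrt(2)*pi/4) * <R>_2.
Answer: -pi/4*e12


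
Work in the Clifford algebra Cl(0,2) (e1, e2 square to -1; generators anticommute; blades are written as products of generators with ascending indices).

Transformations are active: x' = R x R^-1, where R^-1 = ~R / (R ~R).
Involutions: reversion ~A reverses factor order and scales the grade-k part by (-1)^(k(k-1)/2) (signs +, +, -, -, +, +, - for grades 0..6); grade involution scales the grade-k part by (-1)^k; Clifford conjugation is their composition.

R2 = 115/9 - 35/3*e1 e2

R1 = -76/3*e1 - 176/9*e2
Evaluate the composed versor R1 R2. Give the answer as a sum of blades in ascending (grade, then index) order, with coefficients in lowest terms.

Distribute over the terms of R1 (each basis-blade product reordered to ascending indices, repeated generators contracted through their squares):
(-76/3*e1) R2 = -8740/27*e1 - 2660/9*e2
(-176/9*e2) R2 = 6160/27*e1 - 20240/81*e2
Summing the partial products and collecting blades:
Answer: -860/9*e1 - 44180/81*e2


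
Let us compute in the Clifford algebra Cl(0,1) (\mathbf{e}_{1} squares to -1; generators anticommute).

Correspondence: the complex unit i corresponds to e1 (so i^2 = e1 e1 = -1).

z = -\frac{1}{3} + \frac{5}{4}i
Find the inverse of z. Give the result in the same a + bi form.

In blades: z = -\frac{1}{3} + \frac{5}{4} e_{1}.
With qbar = -\frac{1}{3} - \frac{5}{4} e_{1} (scalar fixed, mapped units negated), z qbar = \frac{241}{144} (the sum of squared coefficients), so z^-1 = qbar / (\frac{241}{144}) = -\frac{48}{241} - \frac{180}{241} e_{1}; translating back:
Answer: -\frac{48}{241} - \frac{180}{241}i


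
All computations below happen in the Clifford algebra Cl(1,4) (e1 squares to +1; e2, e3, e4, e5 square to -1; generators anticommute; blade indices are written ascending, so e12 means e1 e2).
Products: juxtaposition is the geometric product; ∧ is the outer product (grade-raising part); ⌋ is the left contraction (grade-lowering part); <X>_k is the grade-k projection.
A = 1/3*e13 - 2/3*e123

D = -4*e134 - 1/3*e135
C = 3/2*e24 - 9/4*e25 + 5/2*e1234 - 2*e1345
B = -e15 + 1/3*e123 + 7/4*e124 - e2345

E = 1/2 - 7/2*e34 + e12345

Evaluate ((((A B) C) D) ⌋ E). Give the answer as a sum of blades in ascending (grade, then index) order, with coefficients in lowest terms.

step 1: 2/9 - 1/9*e2 - 7/6*e34 + 1/3*e35 - 2/3*e145 + 7/12*e234 + 2/3*e235 - 1/3*e1245
step 2: -35/24*e1 - 47/24*e3 + 1/6*e4 - 1/4*e5 + 35/12*e12 + 1/12*e14 - 11/6*e15 + 19/6*e23 + 1/3*e24 - 1/2*e25 - 5/6*e35 - 1/6*e124 - 13/6*e125 - 5/18*e134 - 5/3*e145 - 5/3*e235 + 37/16*e345 + 5/9*e1234 - 5/6*e1245 - 4/9*e1345 + 17/8*e2345 - 2/9*e12345
step 3: -10/9 - 5/18*e1 - 20/9*e2 - 5/18*e3 - 4/27*e4 + 16/9*e5 + 5/9*e12 + 7/12*e13 + 413/48*e14 - 619/72*e15 + 25/18*e23 + 2/27*e24 - 8/9*e25 + 95/18*e34 + 515/72*e35 + 5/54*e45 - 7/6*e123 + 287/24*e124 + 86/9*e125 - 10/3*e145 + 215/18*e234 - 85/36*e235 + 5/27*e245 - 265/36*e345 + 20/3*e1245 - 19/18*e1345 + 155/18*e2345 + 19/9*e12345
step 4: 721/36 + 155/18*e1 - 19/18*e2 - 166/27*e3 - 35/36*e4 - 265/36*e12 - 5/27*e13 - 85/36*e14 - 215/18*e15 + 10/3*e23 - 17/3*e34 + 287/24*e35 + 7/6*e45 - 5/54*e123 + 515/72*e124 - 95/18*e125 + 8/9*e134 + 2/27*e135 - 25/18*e145 + 619/72*e234 + 413/48*e235 - 7/12*e245 + 5/9*e345 - 16/9*e1234 - 4/27*e1235 + 5/18*e1245 - 20/9*e1345 - 5/18*e2345 - 10/9*e12345
Answer: 721/36 + 155/18*e1 - 19/18*e2 - 166/27*e3 - 35/36*e4 - 265/36*e12 - 5/27*e13 - 85/36*e14 - 215/18*e15 + 10/3*e23 - 17/3*e34 + 287/24*e35 + 7/6*e45 - 5/54*e123 + 515/72*e124 - 95/18*e125 + 8/9*e134 + 2/27*e135 - 25/18*e145 + 619/72*e234 + 413/48*e235 - 7/12*e245 + 5/9*e345 - 16/9*e1234 - 4/27*e1235 + 5/18*e1245 - 20/9*e1345 - 5/18*e2345 - 10/9*e12345


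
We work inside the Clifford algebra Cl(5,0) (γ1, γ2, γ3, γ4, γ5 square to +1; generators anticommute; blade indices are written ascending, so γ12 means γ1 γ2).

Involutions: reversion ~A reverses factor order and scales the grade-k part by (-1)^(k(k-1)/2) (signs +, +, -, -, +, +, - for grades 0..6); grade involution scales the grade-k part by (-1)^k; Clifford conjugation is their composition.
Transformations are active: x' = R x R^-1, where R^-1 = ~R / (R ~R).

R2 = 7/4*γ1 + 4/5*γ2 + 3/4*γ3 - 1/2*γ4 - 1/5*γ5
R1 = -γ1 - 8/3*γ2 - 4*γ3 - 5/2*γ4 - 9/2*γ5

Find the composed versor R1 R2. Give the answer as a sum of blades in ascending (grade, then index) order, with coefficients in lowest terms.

Distribute over the terms of R1 (each basis-blade product reordered to ascending indices, repeated generators contracted through their squares):
(-γ1) R2 = -7/4 - 4/5*γ12 - 3/4*γ13 + 1/2*γ14 + 1/5*γ15
(-8/3*γ2) R2 = -32/15 + 14/3*γ12 - 2*γ23 + 4/3*γ24 + 8/15*γ25
(-4*γ3) R2 = -3 + 7*γ13 + 16/5*γ23 + 2*γ34 + 4/5*γ35
(-5/2*γ4) R2 = 5/4 + 35/8*γ14 + 2*γ24 + 15/8*γ34 + 1/2*γ45
(-9/2*γ5) R2 = 9/10 + 63/8*γ15 + 18/5*γ25 + 27/8*γ35 - 9/4*γ45
Summing the partial products and collecting blades:
Answer: -71/15 + 58/15*γ12 + 25/4*γ13 + 39/8*γ14 + 323/40*γ15 + 6/5*γ23 + 10/3*γ24 + 62/15*γ25 + 31/8*γ34 + 167/40*γ35 - 7/4*γ45


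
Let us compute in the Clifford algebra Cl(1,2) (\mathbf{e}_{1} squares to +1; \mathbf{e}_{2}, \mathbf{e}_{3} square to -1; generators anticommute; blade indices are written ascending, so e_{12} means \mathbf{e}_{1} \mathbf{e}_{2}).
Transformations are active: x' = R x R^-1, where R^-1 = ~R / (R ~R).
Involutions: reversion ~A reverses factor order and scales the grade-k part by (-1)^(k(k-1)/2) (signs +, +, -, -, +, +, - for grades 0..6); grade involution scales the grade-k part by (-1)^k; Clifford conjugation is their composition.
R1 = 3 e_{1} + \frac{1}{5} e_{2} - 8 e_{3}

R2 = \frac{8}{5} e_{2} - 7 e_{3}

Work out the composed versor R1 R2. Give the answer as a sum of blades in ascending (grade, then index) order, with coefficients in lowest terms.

Distribute over the terms of R2 (each basis-blade product reordered to ascending indices, repeated generators contracted through their squares):
R1 (\frac{8}{5} e_{2}) = -\frac{8}{25} + \frac{24}{5} e_{12} + \frac{64}{5} e_{23}
R1 (-7 e_{3}) = -56 - 21 e_{13} - \frac{7}{5} e_{23}
Summing the partial products and collecting blades:
Answer: -\frac{1408}{25} + \frac{24}{5} e_{12} - 21 e_{13} + \frac{57}{5} e_{23}


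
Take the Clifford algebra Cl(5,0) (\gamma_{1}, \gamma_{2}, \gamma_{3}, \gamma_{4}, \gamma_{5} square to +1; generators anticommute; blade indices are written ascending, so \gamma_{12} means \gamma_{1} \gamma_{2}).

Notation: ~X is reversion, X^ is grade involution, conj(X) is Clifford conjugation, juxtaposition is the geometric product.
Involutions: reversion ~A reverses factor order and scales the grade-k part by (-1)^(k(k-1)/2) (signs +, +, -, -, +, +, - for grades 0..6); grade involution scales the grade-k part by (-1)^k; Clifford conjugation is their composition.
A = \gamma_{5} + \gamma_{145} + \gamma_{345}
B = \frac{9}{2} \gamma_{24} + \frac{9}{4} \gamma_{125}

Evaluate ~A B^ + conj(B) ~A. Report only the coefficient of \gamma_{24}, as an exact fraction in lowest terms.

first term: -\frac{9}{4} \gamma_{12} + \frac{9}{4} \gamma_{24} + \frac{9}{2} \gamma_{125} - \frac{9}{2} \gamma_{235} + \frac{9}{2} \gamma_{245} + \frac{9}{4} \gamma_{1234}
second term: \frac{9}{4} \gamma_{12} + \frac{9}{4} \gamma_{24} + \frac{9}{2} \gamma_{125} - \frac{9}{2} \gamma_{235} - \frac{9}{2} \gamma_{245} - \frac{9}{4} \gamma_{1234}
Answer: \frac{9}{2}


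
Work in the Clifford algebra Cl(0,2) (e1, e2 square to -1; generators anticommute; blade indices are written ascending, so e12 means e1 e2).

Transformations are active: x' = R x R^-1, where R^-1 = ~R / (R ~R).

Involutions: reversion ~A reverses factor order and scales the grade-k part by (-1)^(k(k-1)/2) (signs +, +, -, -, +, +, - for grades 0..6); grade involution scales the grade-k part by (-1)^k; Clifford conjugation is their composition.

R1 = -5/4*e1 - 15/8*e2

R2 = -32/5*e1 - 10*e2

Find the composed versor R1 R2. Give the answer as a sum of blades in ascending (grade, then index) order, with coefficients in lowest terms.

Distribute over the terms of R1 (each basis-blade product reordered to ascending indices, repeated generators contracted through their squares):
(-5/4*e1) R2 = -8 + 25/2*e12
(-15/8*e2) R2 = -75/4 - 12*e12
Summing the partial products and collecting blades:
Answer: -107/4 + 1/2*e12


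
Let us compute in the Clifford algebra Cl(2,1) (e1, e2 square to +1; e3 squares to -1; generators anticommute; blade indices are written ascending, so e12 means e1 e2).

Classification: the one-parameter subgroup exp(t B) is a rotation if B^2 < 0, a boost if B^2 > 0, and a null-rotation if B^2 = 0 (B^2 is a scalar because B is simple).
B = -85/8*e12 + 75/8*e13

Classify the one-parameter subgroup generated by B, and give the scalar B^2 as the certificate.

B^2 term by term: the squares give (-85/8)^2*(e12)^2 + (75/8)^2*(e13)^2 = 7225/64*(-1) + 5625/64*(+1) = -25 (each basis 2-blade squares to minus the product of its generators' squares); cross terms between blades sharing an index anticommute and cancel. So B^2 = -25.
Answer: rotation, certificate B^2 = -25. Because -25 is invariant under every versor sandwich, the classification follows from its sign alone.


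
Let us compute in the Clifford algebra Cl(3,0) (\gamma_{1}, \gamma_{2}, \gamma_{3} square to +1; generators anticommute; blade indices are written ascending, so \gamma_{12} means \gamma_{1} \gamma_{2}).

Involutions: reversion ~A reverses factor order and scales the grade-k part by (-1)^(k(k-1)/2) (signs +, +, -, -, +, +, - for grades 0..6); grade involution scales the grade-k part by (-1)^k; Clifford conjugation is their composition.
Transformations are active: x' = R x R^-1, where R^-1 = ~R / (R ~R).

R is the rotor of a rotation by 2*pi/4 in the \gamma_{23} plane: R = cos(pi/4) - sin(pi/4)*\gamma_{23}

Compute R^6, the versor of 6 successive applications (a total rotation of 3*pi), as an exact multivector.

Half-angle bookkeeping: 6 applications in \gamma_{23} add up to rotor phase 6*pi/4 = \frac{3 \pi}{2}, so R^6 = cos(\frac{3 \pi}{2}) - sin(\frac{3 \pi}{2})*\gamma_{23}.
cos(\frac{3 \pi}{2}) = 0 and sin(\frac{3 \pi}{2}) = -1, so R^6 = \gamma_{23}. The net rotation is 1*pi (after discarding 1 full turn, each of which contributes a factor -1 to the rotor); the rotor keeps the half-angle phase exactly.
Answer: \gamma_{23}


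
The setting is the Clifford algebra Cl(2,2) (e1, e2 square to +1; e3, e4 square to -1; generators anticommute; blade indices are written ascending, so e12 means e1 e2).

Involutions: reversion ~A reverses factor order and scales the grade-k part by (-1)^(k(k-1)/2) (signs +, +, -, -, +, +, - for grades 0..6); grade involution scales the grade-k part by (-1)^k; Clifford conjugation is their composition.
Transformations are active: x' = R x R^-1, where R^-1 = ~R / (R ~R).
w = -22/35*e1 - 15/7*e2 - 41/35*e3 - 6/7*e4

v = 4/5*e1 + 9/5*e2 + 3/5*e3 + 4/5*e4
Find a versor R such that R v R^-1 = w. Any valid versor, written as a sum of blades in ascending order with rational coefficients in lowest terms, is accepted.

The midline construction: v and w both square to 72/25, so reflecting in their sum 6/35*e1 - 12/35*e2 - 4/7*e3 - 2/35*e4 exchanges them.
Answer: 6/35*e1 - 12/35*e2 - 4/7*e3 - 2/35*e4


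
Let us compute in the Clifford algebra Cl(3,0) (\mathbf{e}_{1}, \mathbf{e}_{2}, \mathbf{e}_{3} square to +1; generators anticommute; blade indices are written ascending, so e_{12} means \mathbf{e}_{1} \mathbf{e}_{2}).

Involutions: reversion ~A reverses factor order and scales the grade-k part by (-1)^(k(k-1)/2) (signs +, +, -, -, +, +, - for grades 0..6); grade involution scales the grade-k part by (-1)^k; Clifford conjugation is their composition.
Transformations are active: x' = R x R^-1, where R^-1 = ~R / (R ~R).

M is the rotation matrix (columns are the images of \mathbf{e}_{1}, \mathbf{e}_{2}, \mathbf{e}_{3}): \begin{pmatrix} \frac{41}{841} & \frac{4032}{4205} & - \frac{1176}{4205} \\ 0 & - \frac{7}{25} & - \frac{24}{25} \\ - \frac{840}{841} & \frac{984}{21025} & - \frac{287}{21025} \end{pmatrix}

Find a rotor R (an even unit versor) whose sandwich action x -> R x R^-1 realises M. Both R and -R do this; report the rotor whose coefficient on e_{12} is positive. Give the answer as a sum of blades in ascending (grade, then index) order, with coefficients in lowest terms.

Method: write R = a + b12*e_{12} + b13*e_{13} + b23*e_{23} with a^2 + b12^2 + b13^2 + b23^2 = 1 (so R^-1 = ~R). Expanding the columns R e_j ~R gives tr M = 4a^2 - 1 and, from the antisymmetric part, M21 - M12 = -4a*b12, M13 - M31 = 4a*b13, M32 - M23 = -4a*b23.
Here tr M = -\frac{5149}{21025}, so a^2 = (1 + tr M)/4 = \frac{3969}{21025} and a = ±\frac{63}{145}. Taking a = \frac{63}{145}: M21 - M12 = -\frac{4032}{4205}, M13 - M31 = \frac{3024}{4205}, M32 - M23 = \frac{21168}{21025}, giving b12 = \frac{16}{29}, b13 = \frac{12}{29}, b23 = -\frac{84}{145}, i.e. R = \frac{63}{145} + \frac{16}{29} e_{12} + \frac{12}{29} e_{13} - \frac{84}{145} e_{23}.
Its e_{12} coefficient is already positive.
Answer: \frac{63}{145} + \frac{16}{29} e_{12} + \frac{12}{29} e_{13} - \frac{84}{145} e_{23}. Note: both R and -R realise this M (trace -\frac{5149}{21025}); the covering map identifies them, and the e_{12}-coefficient sign is the tie-breaker.
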